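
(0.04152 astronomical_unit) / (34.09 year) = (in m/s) 5.778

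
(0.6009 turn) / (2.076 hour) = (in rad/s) 0.0005052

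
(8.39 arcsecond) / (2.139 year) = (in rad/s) 6.03e-13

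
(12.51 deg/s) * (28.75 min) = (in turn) 59.94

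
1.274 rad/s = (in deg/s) 72.99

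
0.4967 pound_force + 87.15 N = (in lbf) 20.09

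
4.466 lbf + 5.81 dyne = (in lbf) 4.466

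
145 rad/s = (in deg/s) 8308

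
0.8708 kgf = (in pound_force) 1.92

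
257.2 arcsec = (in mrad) 1.247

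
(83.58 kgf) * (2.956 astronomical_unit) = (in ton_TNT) 8.663e+04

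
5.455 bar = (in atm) 5.384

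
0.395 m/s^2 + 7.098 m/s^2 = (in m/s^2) 7.493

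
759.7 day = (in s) 6.564e+07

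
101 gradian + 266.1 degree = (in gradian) 396.7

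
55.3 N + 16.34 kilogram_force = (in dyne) 2.155e+07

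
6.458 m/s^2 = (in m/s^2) 6.458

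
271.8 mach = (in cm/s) 9.255e+06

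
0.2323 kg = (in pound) 0.5121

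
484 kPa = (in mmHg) 3630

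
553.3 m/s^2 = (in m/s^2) 553.3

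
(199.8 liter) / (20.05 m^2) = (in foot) 0.03269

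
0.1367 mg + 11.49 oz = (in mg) 3.257e+05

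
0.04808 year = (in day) 17.55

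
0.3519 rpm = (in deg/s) 2.111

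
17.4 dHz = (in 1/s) 1.74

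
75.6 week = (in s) 4.572e+07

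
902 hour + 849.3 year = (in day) 3.1e+05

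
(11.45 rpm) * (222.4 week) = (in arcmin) 5.544e+11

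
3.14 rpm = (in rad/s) 0.3288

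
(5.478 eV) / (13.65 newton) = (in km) 6.43e-23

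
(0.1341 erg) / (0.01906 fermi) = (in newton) 7.036e+08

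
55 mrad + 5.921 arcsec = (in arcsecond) 1.135e+04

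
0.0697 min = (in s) 4.182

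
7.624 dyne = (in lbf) 1.714e-05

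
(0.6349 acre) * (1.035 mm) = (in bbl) 16.73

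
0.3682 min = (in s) 22.09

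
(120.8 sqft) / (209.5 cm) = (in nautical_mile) 0.002892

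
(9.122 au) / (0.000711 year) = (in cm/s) 6.086e+09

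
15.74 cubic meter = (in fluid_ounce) 5.322e+05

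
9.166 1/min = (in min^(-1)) 9.166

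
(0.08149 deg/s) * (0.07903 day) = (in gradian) 618.3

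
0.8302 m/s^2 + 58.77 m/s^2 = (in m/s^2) 59.6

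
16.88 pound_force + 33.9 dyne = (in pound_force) 16.88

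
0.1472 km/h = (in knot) 0.07948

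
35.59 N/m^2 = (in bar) 0.0003559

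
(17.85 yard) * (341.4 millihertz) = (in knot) 10.83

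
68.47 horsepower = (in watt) 5.106e+04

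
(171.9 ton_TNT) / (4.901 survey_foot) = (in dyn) 4.815e+16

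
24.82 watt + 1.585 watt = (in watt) 26.41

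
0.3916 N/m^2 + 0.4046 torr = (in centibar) 0.05433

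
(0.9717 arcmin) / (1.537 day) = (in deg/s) 1.22e-07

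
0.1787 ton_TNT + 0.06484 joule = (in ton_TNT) 0.1787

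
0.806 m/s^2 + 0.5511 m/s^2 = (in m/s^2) 1.357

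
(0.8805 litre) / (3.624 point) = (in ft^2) 7.413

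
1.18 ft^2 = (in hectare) 1.096e-05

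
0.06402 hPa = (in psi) 0.0009285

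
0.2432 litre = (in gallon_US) 0.06425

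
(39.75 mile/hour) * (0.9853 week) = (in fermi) 1.059e+22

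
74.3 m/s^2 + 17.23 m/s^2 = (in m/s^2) 91.53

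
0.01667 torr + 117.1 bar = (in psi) 1698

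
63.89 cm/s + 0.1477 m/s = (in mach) 0.00231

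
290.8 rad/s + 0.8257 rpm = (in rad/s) 290.9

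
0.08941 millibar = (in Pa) 8.941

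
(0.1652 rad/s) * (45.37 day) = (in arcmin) 2.226e+09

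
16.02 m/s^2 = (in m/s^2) 16.02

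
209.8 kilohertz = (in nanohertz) 2.098e+14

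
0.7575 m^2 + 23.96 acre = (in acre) 23.96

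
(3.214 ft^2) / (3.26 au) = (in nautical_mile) 3.306e-16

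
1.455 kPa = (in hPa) 14.55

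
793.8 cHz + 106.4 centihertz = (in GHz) 9.002e-09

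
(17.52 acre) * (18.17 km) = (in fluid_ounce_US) 4.356e+13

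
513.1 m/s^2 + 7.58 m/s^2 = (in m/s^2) 520.7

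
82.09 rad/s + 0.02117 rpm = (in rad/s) 82.09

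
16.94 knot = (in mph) 19.49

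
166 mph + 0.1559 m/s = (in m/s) 74.36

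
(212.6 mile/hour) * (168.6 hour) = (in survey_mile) 3.584e+04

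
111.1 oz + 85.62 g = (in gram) 3235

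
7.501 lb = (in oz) 120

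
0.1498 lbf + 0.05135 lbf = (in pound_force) 0.2011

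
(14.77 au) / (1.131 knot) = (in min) 6.329e+10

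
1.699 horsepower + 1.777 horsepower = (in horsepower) 3.476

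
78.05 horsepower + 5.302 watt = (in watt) 5.821e+04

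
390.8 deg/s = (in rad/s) 6.821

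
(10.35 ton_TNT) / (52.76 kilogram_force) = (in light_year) 8.847e-09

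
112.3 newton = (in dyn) 1.123e+07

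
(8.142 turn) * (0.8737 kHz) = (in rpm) 4.268e+05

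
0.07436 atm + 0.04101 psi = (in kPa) 7.817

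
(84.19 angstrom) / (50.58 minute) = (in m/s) 2.774e-12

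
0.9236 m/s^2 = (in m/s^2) 0.9236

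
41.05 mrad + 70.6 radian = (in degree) 4047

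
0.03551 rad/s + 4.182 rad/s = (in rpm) 40.27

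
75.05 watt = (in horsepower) 0.1006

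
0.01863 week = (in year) 0.0003573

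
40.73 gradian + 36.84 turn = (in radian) 232.1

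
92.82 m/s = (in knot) 180.4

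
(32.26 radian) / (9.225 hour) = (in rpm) 0.009276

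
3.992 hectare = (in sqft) 4.297e+05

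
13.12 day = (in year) 0.03595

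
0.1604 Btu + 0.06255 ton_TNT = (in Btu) 2.481e+05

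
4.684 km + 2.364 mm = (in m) 4684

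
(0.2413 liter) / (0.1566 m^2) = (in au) 1.03e-14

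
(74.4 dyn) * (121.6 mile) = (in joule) 145.6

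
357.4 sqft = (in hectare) 0.00332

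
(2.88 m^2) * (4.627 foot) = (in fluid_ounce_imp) 1.43e+05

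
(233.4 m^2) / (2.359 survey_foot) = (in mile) 0.2017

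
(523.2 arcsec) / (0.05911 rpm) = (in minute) 0.00683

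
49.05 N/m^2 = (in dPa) 490.5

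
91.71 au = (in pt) 3.889e+16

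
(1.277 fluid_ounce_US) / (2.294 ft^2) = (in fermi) 1.772e+11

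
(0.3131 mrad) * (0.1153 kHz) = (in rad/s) 0.0361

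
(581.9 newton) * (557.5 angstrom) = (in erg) 324.4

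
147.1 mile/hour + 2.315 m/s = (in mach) 0.1999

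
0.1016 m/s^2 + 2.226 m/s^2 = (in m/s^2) 2.328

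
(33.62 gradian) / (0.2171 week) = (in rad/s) 4.022e-06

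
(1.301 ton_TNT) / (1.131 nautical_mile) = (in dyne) 2.599e+11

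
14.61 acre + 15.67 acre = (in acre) 30.28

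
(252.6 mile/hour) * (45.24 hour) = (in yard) 2.011e+07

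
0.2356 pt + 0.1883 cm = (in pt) 5.573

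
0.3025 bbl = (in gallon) 12.71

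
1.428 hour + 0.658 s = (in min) 85.69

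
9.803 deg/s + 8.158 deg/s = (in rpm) 2.994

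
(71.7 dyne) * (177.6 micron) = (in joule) 1.273e-07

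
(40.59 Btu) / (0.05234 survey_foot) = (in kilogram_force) 2.737e+05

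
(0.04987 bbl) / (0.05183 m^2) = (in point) 433.6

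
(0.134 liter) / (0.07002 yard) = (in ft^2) 0.02253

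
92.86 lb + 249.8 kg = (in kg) 291.9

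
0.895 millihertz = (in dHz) 0.00895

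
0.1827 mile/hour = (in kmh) 0.294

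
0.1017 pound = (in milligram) 4.613e+04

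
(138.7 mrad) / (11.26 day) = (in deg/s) 8.169e-06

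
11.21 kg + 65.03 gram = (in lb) 24.86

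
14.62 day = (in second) 1.263e+06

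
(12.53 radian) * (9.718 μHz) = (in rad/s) 0.0001218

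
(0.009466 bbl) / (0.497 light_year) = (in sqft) 3.445e-18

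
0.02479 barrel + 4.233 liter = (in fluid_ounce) 276.4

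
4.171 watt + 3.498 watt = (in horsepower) 0.01028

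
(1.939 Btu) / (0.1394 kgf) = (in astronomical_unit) 1e-08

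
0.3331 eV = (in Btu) 5.058e-23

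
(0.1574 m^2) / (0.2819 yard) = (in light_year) 6.454e-17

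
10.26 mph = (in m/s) 4.587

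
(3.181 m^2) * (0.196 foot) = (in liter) 190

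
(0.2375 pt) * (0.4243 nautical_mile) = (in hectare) 6.584e-06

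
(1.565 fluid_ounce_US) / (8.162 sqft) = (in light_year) 6.452e-21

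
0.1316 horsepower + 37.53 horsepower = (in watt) 2.808e+04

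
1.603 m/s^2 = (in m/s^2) 1.603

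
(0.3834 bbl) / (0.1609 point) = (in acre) 0.2654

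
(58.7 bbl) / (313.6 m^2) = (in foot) 0.09764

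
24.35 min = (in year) 4.633e-05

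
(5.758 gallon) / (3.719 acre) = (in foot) 4.751e-06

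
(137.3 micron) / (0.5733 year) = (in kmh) 2.734e-11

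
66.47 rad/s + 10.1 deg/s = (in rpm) 636.4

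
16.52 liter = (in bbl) 0.1039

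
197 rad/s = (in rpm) 1881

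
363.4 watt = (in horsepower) 0.4873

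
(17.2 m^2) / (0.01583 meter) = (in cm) 1.087e+05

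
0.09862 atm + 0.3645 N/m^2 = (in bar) 0.09993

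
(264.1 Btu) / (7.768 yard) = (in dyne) 3.923e+09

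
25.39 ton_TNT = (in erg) 1.062e+18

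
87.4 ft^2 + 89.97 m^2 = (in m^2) 98.09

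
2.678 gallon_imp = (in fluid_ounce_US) 411.7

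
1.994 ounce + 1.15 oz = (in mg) 8.913e+04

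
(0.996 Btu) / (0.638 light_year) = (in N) 1.741e-13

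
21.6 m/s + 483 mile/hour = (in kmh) 855.1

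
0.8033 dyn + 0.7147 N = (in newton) 0.7147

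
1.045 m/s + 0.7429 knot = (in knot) 2.774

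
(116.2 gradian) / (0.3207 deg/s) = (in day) 0.003774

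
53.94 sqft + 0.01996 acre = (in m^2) 85.79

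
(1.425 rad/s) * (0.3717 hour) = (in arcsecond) 3.933e+08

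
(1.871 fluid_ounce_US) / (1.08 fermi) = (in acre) 1.266e+07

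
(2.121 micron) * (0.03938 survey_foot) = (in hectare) 2.546e-12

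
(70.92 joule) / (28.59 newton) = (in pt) 7032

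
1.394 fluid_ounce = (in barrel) 0.0002593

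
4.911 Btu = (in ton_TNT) 1.238e-06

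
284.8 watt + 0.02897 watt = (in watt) 284.8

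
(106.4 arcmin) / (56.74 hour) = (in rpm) 1.447e-06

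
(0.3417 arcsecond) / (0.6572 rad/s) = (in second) 2.521e-06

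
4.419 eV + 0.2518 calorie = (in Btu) 0.0009986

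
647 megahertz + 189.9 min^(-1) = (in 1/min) 3.882e+10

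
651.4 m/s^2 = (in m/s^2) 651.4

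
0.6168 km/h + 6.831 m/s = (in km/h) 25.21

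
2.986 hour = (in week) 0.01777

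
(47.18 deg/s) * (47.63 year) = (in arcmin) 4.252e+12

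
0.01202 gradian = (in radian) 0.0001888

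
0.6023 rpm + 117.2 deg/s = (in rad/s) 2.109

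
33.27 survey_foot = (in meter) 10.14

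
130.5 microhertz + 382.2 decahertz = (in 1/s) 3822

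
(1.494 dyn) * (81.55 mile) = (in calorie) 0.4686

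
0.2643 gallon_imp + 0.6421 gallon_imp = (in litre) 4.121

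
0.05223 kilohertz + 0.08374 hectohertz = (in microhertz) 6.06e+07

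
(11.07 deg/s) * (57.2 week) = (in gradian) 4.255e+08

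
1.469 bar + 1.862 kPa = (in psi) 21.58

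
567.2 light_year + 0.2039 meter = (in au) 3.587e+07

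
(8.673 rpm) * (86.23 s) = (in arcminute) 2.692e+05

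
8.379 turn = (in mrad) 5.265e+04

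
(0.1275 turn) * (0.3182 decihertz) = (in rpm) 0.2434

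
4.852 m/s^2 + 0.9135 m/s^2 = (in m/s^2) 5.766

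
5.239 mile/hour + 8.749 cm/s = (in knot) 4.723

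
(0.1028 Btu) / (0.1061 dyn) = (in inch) 4.025e+09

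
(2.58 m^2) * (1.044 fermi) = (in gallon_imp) 5.925e-13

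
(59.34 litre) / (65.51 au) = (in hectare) 6.055e-19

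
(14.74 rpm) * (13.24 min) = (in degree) 7.026e+04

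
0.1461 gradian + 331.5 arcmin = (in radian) 0.09872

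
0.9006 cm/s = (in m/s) 0.009006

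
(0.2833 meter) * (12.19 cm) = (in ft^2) 0.3717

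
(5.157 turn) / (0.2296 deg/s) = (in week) 0.01337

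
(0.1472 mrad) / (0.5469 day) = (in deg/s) 1.785e-07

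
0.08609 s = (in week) 1.423e-07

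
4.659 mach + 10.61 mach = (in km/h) 1.872e+04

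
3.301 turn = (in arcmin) 7.13e+04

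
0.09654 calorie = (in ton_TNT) 9.654e-11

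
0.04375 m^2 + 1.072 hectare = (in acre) 2.649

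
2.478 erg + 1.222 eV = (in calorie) 5.923e-08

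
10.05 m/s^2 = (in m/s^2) 10.05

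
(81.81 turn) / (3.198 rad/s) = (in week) 0.0002658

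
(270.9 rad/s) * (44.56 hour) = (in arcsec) 8.964e+12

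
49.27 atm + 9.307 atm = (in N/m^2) 5.935e+06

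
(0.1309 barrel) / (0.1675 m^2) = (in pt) 352.2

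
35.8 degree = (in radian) 0.6248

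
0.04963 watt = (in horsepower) 6.655e-05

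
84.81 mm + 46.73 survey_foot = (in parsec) 4.643e-16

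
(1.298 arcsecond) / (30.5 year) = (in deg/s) 3.749e-13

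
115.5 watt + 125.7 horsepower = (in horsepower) 125.9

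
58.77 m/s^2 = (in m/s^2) 58.77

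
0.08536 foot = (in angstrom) 2.602e+08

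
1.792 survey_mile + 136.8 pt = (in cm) 2.884e+05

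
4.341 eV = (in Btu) 6.592e-22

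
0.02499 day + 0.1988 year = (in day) 72.59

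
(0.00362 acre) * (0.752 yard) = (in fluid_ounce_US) 3.406e+05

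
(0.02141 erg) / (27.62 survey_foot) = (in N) 2.543e-10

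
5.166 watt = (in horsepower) 0.006928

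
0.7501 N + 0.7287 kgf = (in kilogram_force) 0.8052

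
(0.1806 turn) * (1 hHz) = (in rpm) 1084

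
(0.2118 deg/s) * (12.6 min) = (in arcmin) 9607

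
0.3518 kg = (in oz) 12.41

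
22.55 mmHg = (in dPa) 3.006e+04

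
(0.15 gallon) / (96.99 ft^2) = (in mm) 0.06302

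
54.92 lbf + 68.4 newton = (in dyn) 3.127e+07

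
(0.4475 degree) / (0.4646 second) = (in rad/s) 0.01681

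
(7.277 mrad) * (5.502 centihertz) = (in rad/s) 0.0004004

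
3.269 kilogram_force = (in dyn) 3.206e+06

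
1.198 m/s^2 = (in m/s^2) 1.198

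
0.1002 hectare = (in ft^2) 1.079e+04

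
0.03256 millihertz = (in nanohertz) 3.256e+04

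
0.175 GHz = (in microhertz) 1.75e+14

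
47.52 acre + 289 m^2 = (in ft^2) 2.073e+06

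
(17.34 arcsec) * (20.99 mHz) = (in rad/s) 1.765e-06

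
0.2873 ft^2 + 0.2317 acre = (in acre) 0.2317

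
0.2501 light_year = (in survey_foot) 7.763e+15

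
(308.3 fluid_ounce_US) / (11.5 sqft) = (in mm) 8.534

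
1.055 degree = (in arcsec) 3798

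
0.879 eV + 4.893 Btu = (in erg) 5.162e+10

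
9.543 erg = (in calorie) 2.281e-07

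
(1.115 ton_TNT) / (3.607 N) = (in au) 0.008646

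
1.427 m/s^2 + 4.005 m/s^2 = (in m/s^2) 5.432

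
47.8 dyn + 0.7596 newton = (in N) 0.7601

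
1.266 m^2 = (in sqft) 13.63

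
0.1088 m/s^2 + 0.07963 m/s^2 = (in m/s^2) 0.1884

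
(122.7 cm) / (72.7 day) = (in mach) 5.737e-10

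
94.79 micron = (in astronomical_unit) 6.336e-16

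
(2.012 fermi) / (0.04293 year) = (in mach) 4.365e-24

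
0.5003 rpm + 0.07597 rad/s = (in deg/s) 7.355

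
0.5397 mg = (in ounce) 1.904e-05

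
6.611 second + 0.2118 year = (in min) 1.113e+05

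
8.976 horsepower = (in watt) 6693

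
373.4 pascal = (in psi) 0.05416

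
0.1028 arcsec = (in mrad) 0.0004984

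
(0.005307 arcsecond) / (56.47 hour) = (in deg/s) 7.251e-12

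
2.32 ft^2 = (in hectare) 2.155e-05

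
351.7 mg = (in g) 0.3517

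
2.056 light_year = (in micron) 1.945e+22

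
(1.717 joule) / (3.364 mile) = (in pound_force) 7.13e-05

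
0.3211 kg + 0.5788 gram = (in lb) 0.7092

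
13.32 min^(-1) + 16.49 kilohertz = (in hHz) 164.9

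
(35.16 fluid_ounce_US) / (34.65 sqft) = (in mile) 2.007e-07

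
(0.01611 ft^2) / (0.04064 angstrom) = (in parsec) 1.193e-08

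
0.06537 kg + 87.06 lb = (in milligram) 3.956e+07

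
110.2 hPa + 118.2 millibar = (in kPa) 22.84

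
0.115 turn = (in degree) 41.4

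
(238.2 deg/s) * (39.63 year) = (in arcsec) 1.072e+15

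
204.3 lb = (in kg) 92.67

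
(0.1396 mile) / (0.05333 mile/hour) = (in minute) 157.1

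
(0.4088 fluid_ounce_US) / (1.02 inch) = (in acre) 1.153e-07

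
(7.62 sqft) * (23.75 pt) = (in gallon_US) 1.567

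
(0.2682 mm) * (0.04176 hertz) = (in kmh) 4.032e-05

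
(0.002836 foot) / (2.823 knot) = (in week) 9.841e-10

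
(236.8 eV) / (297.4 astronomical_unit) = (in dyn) 8.528e-26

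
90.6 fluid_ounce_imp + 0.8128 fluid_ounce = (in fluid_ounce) 87.86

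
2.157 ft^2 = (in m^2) 0.2004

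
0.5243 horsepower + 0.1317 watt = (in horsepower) 0.5245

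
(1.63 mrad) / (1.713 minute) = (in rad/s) 1.586e-05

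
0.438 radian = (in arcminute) 1506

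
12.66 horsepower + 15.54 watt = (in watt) 9456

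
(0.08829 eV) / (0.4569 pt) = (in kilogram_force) 8.949e-18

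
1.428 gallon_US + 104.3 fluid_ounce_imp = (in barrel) 0.05264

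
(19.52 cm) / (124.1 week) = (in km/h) 9.363e-09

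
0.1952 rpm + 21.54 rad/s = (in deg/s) 1235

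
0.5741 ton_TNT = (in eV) 1.499e+28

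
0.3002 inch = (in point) 21.61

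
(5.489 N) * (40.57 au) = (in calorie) 7.962e+12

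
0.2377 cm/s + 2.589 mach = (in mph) 1972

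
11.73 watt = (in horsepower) 0.01573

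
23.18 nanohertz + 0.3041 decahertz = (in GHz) 3.041e-09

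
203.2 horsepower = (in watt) 1.515e+05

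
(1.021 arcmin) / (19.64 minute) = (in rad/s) 2.52e-07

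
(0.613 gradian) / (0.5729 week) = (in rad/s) 2.779e-08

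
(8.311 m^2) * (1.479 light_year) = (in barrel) 7.314e+17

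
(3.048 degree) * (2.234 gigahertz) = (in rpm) 1.135e+09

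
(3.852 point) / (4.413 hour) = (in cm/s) 8.554e-06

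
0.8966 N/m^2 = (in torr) 0.006725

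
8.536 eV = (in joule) 1.368e-18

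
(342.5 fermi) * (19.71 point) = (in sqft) 2.563e-14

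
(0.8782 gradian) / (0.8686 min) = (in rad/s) 0.0002647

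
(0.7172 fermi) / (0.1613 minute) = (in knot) 1.441e-16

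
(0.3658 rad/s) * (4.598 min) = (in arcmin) 3.469e+05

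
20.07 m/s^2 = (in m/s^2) 20.07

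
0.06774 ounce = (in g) 1.92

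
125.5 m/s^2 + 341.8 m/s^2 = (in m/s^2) 467.3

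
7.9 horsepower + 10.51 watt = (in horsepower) 7.914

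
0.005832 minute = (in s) 0.3499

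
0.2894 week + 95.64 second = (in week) 0.2896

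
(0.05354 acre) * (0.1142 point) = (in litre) 8.729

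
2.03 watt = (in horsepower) 0.002722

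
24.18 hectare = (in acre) 59.75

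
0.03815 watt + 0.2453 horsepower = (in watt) 183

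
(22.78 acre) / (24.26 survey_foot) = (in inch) 4.908e+05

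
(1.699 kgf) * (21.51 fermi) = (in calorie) 8.566e-14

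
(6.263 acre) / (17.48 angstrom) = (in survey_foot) 4.757e+13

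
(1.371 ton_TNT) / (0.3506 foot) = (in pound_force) 1.207e+10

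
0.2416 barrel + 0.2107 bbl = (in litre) 71.91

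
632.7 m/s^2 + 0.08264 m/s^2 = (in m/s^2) 632.8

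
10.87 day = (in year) 0.02978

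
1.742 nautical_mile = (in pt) 9.145e+06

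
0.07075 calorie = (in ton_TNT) 7.075e-11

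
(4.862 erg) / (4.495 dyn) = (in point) 30.66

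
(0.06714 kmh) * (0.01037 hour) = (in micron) 6.962e+05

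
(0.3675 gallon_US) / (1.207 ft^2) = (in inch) 0.4884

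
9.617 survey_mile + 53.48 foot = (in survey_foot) 5.083e+04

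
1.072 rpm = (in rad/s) 0.1123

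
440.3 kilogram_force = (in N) 4318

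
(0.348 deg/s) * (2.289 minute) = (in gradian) 53.1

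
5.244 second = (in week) 8.671e-06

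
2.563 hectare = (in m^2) 2.563e+04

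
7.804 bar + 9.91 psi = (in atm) 8.376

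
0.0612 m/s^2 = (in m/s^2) 0.0612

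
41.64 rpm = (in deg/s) 249.8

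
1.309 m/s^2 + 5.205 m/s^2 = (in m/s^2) 6.514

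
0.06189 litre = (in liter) 0.06189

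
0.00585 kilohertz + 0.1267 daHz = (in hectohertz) 0.07117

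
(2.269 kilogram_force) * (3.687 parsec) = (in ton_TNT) 6.05e+08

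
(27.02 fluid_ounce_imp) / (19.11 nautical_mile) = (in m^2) 2.169e-08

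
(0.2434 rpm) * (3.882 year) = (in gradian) 1.987e+08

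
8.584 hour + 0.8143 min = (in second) 3.095e+04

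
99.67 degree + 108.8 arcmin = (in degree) 101.5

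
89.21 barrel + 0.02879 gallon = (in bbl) 89.21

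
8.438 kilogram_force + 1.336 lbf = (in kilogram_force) 9.044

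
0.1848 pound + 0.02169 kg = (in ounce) 3.722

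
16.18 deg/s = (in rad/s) 0.2824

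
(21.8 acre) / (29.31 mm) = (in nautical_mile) 1625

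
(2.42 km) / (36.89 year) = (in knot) 4.044e-06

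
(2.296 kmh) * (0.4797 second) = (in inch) 12.04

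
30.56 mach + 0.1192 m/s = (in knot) 2.023e+04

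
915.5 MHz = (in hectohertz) 9.155e+06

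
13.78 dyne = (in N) 0.0001378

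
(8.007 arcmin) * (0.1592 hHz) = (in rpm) 0.3541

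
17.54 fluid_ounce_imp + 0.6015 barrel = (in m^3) 0.09613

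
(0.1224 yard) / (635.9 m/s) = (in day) 2.037e-09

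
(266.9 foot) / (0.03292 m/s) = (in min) 41.19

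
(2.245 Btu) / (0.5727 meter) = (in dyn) 4.136e+08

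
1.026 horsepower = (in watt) 765.1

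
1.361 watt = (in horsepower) 0.001825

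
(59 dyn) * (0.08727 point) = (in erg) 0.1816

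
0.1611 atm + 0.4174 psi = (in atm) 0.1895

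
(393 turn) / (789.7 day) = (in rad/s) 3.619e-05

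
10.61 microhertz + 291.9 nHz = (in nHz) 1.09e+04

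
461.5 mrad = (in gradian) 29.38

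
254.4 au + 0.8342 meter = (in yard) 4.162e+13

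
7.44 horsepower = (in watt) 5548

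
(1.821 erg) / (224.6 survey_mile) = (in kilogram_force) 5.137e-14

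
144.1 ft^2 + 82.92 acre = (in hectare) 33.56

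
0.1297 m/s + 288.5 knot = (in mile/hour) 332.3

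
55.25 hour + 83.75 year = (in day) 3.057e+04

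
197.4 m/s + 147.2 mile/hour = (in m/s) 263.2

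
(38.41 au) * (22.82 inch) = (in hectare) 3.331e+08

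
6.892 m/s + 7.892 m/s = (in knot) 28.74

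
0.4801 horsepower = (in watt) 358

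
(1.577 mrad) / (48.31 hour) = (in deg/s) 5.195e-07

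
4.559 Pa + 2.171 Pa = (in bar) 6.73e-05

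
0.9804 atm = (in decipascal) 9.934e+05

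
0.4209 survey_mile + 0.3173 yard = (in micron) 6.777e+08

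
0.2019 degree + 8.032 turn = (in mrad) 5.047e+04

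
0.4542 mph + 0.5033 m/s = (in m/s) 0.7063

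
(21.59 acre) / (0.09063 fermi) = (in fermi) 9.64e+35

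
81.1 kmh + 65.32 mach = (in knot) 4.328e+04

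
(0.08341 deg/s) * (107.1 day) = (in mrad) 1.347e+07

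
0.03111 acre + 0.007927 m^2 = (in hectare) 0.01259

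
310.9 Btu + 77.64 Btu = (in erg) 4.099e+12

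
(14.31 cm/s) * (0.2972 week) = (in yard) 2.813e+04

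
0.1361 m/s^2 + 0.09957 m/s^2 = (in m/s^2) 0.2357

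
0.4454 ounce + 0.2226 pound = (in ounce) 4.007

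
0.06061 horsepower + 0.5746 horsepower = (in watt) 473.7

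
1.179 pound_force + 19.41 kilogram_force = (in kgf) 19.94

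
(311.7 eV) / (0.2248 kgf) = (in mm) 2.265e-14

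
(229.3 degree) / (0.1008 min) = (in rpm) 6.319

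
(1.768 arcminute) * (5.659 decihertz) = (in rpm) 0.002779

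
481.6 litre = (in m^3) 0.4816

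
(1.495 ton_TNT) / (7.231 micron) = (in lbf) 1.945e+14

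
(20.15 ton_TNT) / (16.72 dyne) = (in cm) 5.042e+16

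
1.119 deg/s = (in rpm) 0.1865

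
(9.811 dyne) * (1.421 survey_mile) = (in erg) 2.244e+06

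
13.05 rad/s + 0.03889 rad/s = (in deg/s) 749.9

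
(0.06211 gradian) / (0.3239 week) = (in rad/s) 4.98e-09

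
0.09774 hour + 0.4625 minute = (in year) 1.204e-05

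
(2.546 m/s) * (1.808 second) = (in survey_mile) 0.00286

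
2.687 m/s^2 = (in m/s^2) 2.687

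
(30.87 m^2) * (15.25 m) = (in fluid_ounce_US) 1.592e+07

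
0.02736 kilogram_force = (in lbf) 0.06032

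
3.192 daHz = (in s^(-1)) 31.92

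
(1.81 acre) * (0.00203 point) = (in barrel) 0.03299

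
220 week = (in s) 1.331e+08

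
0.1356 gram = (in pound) 0.0002989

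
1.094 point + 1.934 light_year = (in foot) 6.003e+16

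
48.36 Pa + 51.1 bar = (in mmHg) 3.833e+04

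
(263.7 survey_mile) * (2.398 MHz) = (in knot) 1.978e+12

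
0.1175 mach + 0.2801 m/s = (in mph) 90.12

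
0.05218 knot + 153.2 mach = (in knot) 1.014e+05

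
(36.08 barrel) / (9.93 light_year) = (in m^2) 6.106e-17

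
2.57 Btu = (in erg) 2.711e+10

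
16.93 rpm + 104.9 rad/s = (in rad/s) 106.7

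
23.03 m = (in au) 1.539e-10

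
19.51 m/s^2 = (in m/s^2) 19.51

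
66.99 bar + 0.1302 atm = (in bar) 67.12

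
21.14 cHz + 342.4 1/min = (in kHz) 0.005918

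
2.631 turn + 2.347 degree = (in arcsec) 3.418e+06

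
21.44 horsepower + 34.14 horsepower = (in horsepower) 55.58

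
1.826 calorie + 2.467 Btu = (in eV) 1.629e+22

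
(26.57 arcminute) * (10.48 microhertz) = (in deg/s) 4.641e-06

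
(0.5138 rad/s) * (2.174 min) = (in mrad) 6.702e+04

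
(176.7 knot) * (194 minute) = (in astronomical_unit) 7.073e-06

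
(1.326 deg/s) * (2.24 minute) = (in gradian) 198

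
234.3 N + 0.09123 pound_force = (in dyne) 2.347e+07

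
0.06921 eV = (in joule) 1.109e-20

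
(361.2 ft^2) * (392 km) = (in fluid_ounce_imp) 4.63e+11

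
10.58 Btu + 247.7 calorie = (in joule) 1.22e+04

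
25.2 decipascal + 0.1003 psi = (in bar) 0.006941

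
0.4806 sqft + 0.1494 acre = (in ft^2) 6508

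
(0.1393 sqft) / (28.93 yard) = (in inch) 0.01926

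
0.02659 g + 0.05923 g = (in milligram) 85.82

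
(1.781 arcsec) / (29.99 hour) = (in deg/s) 4.582e-09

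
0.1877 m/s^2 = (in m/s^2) 0.1877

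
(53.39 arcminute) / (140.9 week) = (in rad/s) 1.822e-10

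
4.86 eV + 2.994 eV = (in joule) 1.258e-18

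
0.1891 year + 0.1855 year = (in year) 0.3746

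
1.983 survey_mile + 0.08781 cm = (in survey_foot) 1.047e+04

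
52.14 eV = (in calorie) 1.997e-18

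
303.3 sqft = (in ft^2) 303.3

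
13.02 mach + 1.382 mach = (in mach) 14.4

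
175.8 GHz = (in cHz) 1.758e+13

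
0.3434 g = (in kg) 0.0003434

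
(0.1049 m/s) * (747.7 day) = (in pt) 1.921e+10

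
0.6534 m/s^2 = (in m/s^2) 0.6534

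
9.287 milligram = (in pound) 2.047e-05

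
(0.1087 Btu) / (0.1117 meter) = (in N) 1027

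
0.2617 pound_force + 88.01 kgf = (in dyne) 8.642e+07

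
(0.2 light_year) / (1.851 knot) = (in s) 1.987e+15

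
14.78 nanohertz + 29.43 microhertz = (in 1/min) 0.001767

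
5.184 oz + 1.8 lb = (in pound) 2.124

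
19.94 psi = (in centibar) 137.5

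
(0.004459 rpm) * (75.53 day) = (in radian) 3047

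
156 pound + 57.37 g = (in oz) 2498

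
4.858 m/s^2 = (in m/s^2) 4.858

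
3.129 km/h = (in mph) 1.944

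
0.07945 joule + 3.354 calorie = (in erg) 1.411e+08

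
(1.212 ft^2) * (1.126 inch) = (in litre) 3.22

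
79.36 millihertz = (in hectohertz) 0.0007936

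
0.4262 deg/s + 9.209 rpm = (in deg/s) 55.68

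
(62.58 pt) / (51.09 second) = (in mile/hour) 0.0009666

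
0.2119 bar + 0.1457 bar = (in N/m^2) 3.576e+04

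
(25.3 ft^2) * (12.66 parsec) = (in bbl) 5.775e+18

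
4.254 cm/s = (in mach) 0.0001249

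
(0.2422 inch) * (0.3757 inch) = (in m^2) 5.871e-05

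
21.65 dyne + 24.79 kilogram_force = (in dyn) 2.431e+07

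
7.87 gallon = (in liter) 29.79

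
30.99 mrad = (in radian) 0.03099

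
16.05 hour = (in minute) 963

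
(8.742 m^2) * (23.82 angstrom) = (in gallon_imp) 4.581e-06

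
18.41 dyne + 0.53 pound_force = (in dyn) 2.358e+05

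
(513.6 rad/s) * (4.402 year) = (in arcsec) 1.471e+16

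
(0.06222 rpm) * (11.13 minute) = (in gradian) 277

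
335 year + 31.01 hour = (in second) 1.056e+10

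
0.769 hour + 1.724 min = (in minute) 47.86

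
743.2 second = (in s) 743.2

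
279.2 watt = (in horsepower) 0.3744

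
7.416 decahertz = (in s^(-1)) 74.16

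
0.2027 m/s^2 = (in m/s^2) 0.2027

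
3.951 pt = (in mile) 8.661e-07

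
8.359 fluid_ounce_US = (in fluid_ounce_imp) 8.7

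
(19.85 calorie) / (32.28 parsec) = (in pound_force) 1.874e-17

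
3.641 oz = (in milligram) 1.032e+05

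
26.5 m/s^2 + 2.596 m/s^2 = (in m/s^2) 29.1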